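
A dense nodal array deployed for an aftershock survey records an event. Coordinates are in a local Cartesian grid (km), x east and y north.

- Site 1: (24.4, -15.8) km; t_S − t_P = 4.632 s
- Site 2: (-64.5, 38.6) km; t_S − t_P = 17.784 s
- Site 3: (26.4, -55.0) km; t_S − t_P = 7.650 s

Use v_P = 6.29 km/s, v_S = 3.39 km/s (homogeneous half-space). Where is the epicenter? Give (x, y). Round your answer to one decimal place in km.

Distance from S−P lag: d = Δt · v_P v_S / (v_P − v_S) = Δt · (6.29·3.39)/(6.29−3.39) ≈ 7.3528·Δt.
So d_Site 1 = 34.06, d_Site 2 = 130.76, d_Site 3 = 56.25 km.
Circle about each station: (x − 24.4)² + (y + 15.8)² = 34.06²; (x + 64.5)² + (y − 38.6)² = 130.76²; (x − 26.4)² + (y + 55.0)² = 56.25².
Subtracting pairs of circle equations eliminates x²+y² and gives linear equations (the radical axes):
-177.8 x + 108.8 y = -11132.88
4.0 x − 78.4 y = 872.98
Solving the 2×2 system: x ≈ 57.6, y ≈ -8.2 km.
Check against Site 1 (with the unrounded x, y): √((x − 24.4)²+(y + 15.8)²) = 34.06 ≈ 34.06 km. ✓

x ≈ 57.6 km, y ≈ -8.2 km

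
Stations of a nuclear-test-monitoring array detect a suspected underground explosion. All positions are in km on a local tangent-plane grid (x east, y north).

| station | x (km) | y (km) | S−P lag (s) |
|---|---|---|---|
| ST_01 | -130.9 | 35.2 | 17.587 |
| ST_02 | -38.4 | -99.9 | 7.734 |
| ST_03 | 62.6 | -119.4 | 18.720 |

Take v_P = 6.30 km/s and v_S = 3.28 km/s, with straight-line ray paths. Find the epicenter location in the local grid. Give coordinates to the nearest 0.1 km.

Distance from S−P lag: d = Δt · v_P v_S / (v_P − v_S) = Δt · (6.30·3.28)/(6.30−3.28) ≈ 6.8424·Δt.
So d_ST_01 = 120.34, d_ST_02 = 52.92, d_ST_03 = 128.09 km.
Circle about each station: (x + 130.9)² + (y − 35.2)² = 120.34²; (x + 38.4)² + (y + 99.9)² = 52.92²; (x − 62.6)² + (y + 119.4)² = 128.09².
Subtracting the ST_01 equation from the ST_02 and ST_03 equations removes the quadratic terms:
185.0 x − 270.2 y = 4761.91
387.0 x − 309.2 y = -2124.06
Solving the 2×2 system: x ≈ -43.2, y ≈ -47.2 km.

-43.2 km east, -47.2 km north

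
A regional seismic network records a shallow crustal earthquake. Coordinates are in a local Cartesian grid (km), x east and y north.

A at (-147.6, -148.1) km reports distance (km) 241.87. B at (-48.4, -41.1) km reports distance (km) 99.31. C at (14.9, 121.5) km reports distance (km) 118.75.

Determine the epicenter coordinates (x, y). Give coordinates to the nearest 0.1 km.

x ≈ 39.4 km, y ≈ 5.3 km

Circle about each station: (x + 147.6)² + (y + 148.1)² = 241.87²; (x + 48.4)² + (y + 41.1)² = 99.31²; (x − 14.9)² + (y − 121.5)² = 118.75².
Subtracting pairs of circle equations eliminates x²+y² and gives linear equations (the radical axes):
198.4 x + 214.0 y = 8951.02
325.0 x + 539.2 y = 15664.42
Solving the 2×2 system: x ≈ 39.4, y ≈ 5.3 km.
Check against A (with the unrounded x, y): √((x + 147.6)²+(y + 148.1)²) = 241.87 ≈ 241.87 km. ✓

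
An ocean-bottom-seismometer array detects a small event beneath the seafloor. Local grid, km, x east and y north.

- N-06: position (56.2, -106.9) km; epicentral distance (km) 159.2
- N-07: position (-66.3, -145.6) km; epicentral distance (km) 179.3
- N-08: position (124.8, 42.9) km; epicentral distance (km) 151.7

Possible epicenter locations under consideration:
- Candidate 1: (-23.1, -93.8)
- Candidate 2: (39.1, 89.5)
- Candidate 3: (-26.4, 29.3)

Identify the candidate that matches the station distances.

Candidate 3

For each candidate, compare |candidate − station| to the reported distance:
Candidate 1: residuals N-06 78.8, N-07 111.9, N-08 49.7 → max 111.9 km
Candidate 2: residuals N-06 37.9, N-07 78.3, N-08 54.1 → max 78.3 km
Candidate 3: residuals N-06 0.1, N-07 0.1, N-08 0.1 → max 0.1 km
Only Candidate 3 has all residuals ≈ 0.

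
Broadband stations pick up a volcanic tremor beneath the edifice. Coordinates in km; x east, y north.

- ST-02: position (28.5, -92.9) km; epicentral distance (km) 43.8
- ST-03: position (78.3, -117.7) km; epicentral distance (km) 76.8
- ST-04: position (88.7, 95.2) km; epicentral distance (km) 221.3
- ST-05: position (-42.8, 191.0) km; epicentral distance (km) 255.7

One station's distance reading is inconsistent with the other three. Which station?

ST-04

Solve using three stations at a time. Using ST-02, ST-03, ST-05 (subtract circle equations pairwise → linear system) gives (x, y) ≈ (40.6, -50.7).
Distances from that point to each station vs reported:
  ST-02: calculated 43.9 vs reported 43.8 → residual 0.1 km
  ST-03: calculated 76.8 vs reported 76.8 → residual 0.0 km
  ST-04: calculated 153.6 vs reported 221.3 → residual 67.7 km
  ST-05: calculated 255.7 vs reported 255.7 → residual 0.0 km
ST-02, ST-03, ST-05 are mutually consistent (residuals ≈ 0); ST-04 is off by 67.7 km.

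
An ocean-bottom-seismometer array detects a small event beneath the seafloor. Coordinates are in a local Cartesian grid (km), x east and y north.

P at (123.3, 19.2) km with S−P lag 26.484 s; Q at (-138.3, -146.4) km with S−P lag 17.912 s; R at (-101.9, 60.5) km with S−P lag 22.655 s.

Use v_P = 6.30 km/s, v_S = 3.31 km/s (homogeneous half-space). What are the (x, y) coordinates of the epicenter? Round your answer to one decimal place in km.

x ≈ -31.8 km, y ≈ -81.1 km

Distance from S−P lag: d = Δt · v_P v_S / (v_P − v_S) = Δt · (6.30·3.31)/(6.30−3.31) ≈ 6.9742·Δt.
So d_P = 184.71, d_Q = 124.92, d_R = 158.00 km.
Circle about each station: (x − 123.3)² + (y − 19.2)² = 184.71²; (x + 138.3)² + (y + 146.4)² = 124.92²; (x + 101.9)² + (y − 60.5)² = 158.00².
Subtracting the P equation from the Q and R equations removes the quadratic terms:
-523.2 x − 331.2 y = 43501.10
-450.4 x + 82.6 y = 7626.11
Solving the 2×2 system: x ≈ -31.8, y ≈ -81.1 km.
Check against P (with the unrounded x, y): √((x − 123.3)²+(y − 19.2)²) = 184.71 ≈ 184.71 km. ✓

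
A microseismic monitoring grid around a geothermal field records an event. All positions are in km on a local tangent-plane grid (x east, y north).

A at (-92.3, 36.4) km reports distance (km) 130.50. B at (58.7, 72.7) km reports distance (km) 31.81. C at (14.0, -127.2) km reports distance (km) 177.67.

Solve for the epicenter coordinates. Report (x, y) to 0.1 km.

37.6 km east, 48.9 km north

Circle about each station: (x + 92.3)² + (y − 36.4)² = 130.50²; (x − 58.7)² + (y − 72.7)² = 31.81²; (x − 14.0)² + (y + 127.2)² = 177.67².
Subtracting the A equation from the B and C equations removes the quadratic terms:
302.0 x + 72.6 y = 14905.10
212.6 x − 327.2 y = -8004.79
Solving the 2×2 system: x ≈ 37.6, y ≈ 48.9 km.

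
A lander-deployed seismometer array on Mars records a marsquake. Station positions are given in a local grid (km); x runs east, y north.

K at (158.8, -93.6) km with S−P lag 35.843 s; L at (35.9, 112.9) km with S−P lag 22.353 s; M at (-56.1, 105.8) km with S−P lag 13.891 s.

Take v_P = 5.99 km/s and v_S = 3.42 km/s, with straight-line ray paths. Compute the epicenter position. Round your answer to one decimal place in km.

-108.2 km east, 8.1 km north

Distance from S−P lag: d = Δt · v_P v_S / (v_P − v_S) = Δt · (5.99·3.42)/(5.99−3.42) ≈ 7.9711·Δt.
So d_K = 285.71, d_L = 178.18, d_M = 110.73 km.
Circle about each station: (x − 158.8)² + (y + 93.6)² = 285.71²; (x − 35.9)² + (y − 112.9)² = 178.18²; (x + 56.1)² + (y − 105.8)² = 110.73².
Subtracting pairs of circle equations eliminates x²+y² and gives linear equations (the radical axes):
-245.8 x + 413.0 y = 29938.91
-429.8 x + 398.8 y = 49731.52
Solving the 2×2 system: x ≈ -108.2, y ≈ 8.1 km.
Check against K (with the unrounded x, y): √((x − 158.8)²+(y + 93.6)²) = 285.71 ≈ 285.71 km. ✓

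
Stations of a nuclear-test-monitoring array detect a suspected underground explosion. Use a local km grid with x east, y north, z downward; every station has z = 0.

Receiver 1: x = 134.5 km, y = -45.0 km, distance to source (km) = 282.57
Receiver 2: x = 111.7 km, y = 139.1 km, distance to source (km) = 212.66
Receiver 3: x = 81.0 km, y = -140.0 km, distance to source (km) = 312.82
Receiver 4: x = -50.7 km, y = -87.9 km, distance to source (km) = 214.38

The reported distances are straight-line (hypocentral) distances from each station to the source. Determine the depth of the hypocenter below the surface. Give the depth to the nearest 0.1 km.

z ≈ 57.7 km

Each station gives a sphere (x−x_i)² + (y−y_i)² + z² = d_i² (stations at z=0).
Subtracting the Receiver 1 sphere from Receiver 2 and Receiver 3: z² cancels, leaving linear equations in x and y:
-45.6 x + 368.2 y = 46331.98
-107.0 x − 190.0 y = -11964.80
Solving: x ≈ -91.500, y ≈ 114.502 km (keep extra digits for the depth step; rounded: -91.5, 114.5).
Then from the Receiver 1 sphere: z² = 282.57² − (x − 134.5)² − (y + 45.0)² with x = -91.500, y = 114.502, so z ≈ 57.697 ≈ 57.7 km.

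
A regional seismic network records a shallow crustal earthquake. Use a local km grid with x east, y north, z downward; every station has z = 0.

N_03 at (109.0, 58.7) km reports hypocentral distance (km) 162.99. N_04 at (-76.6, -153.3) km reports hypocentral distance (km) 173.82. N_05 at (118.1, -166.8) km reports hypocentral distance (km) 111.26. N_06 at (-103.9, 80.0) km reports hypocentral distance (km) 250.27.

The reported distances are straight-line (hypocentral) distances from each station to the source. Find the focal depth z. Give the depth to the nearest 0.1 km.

z ≈ 62.3 km

Each station gives a sphere (x−x_i)² + (y−y_i)² + z² = d_i² (stations at z=0).
Subtracting the N_03 sphere from N_04 and N_05: z² cancels, leaving linear equations in x and y:
-371.2 x − 424.0 y = 10394.11
18.2 x − 451.0 y = 40630.11
Solving: x ≈ 71.601, y ≈ -87.199 km (keep extra digits for the depth step; rounded: 71.6, -87.2).
Then from the N_03 sphere: z² = 162.99² − (x − 109.0)² − (y − 58.7)² with x = 71.601, y = -87.199, so z ≈ 62.294 ≈ 62.3 km.
Check against N_06 (with the unrounded solution): distance 250.27 ≈ 250.27 km. ✓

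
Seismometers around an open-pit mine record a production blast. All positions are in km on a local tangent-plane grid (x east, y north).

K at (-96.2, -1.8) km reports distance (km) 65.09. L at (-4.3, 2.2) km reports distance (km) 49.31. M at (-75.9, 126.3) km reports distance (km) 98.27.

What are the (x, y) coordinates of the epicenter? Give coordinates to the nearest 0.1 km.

x ≈ -41.9 km, y ≈ 34.1 km

Circle about each station: (x + 96.2)² + (y + 1.8)² = 65.09²; (x + 4.3)² + (y − 2.2)² = 49.31²; (x + 75.9)² + (y − 126.3)² = 98.27².
Subtracting pairs of circle equations eliminates x²+y² and gives linear equations (the radical axes):
183.8 x + 8.0 y = -7429.12
40.6 x + 256.2 y = 7034.54
Solving the 2×2 system: x ≈ -41.9, y ≈ 34.1 km.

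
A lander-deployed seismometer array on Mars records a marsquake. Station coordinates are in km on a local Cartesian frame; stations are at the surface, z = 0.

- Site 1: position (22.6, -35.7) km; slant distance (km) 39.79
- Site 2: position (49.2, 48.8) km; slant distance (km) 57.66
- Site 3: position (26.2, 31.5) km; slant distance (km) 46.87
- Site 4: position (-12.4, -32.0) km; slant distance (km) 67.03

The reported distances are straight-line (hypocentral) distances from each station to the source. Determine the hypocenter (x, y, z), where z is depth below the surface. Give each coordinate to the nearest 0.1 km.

Each station gives a sphere (x−x_i)² + (y−y_i)² + z² = d_i² (stations at z=0).
Subtracting the Site 1 sphere from Site 2 and Site 3: z² cancels, leaving linear equations in x and y:
53.2 x + 169.0 y = 1275.40
7.2 x + 134.4 y = -720.11
Solving: x ≈ 49.401, y ≈ -8.004 km (keep extra digits for the depth step; rounded: 49.4, -8.0).
Then from the Site 1 sphere: z² = 39.79² − (x − 22.6)² − (y + 35.7)² with x = 49.401, y = -8.004, so z ≈ 9.894 ≈ 9.9 km.

(49.4, -8.0, 9.9)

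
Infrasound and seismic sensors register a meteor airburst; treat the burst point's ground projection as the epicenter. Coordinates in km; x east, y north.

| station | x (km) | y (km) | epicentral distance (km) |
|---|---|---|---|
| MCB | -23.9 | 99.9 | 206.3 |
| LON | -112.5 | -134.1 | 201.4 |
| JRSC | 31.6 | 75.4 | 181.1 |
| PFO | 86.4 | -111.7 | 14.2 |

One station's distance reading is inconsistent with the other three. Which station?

MCB

Solve using three stations at a time. Using LON, JRSC, PFO (subtract circle equations pairwise → linear system) gives (x, y) ≈ (85.5, -97.5).
Distances from that point to each station vs reported:
  MCB: calculated 225.7 vs reported 206.3 → residual 19.4 km
  LON: calculated 201.4 vs reported 201.4 → residual 0.0 km
  JRSC: calculated 181.1 vs reported 181.1 → residual 0.0 km
  PFO: calculated 14.2 vs reported 14.2 → residual 0.0 km
LON, JRSC, PFO are mutually consistent (residuals ≈ 0); MCB is off by 19.4 km.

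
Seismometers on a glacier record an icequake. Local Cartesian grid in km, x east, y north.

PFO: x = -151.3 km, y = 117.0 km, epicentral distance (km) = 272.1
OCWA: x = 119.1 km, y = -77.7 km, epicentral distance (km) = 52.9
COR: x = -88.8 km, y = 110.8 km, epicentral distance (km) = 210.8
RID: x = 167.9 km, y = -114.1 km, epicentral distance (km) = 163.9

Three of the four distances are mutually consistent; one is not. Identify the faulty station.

OCWA

Solve using three stations at a time. Using PFO, COR, RID (subtract circle equations pairwise → linear system) gives (x, y) ≈ (109.3, 38.9).
Distances from that point to each station vs reported:
  PFO: calculated 272.1 vs reported 272.1 → residual 0.0 km
  OCWA: calculated 117.0 vs reported 52.9 → residual 64.1 km
  COR: calculated 210.8 vs reported 210.8 → residual 0.0 km
  RID: calculated 163.9 vs reported 163.9 → residual 0.0 km
PFO, COR, RID are mutually consistent (residuals ≈ 0); OCWA is off by 64.1 km.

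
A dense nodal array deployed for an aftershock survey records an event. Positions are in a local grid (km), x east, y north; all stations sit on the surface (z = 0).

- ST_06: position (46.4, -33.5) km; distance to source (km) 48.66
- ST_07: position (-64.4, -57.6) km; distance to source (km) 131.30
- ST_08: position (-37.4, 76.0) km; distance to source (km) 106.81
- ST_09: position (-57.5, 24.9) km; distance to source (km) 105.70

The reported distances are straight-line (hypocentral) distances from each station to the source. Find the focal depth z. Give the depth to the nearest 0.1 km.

Each station gives a sphere (x−x_i)² + (y−y_i)² + z² = d_i² (stations at z=0).
Subtracting the ST_06 sphere from ST_07 and ST_08: z² cancels, leaving linear equations in x and y:
-221.6 x − 48.2 y = -10681.98
-167.6 x + 219.0 y = -5141.03
Solving: x ≈ 45.702, y ≈ 11.501 km (keep extra digits for the depth step; rounded: 45.7, 11.5).
Then from the ST_06 sphere: z² = 48.66² − (x − 46.4)² − (y + 33.5)² with x = 45.702, y = 11.501, so z ≈ 18.499 ≈ 18.5 km.

18.5 km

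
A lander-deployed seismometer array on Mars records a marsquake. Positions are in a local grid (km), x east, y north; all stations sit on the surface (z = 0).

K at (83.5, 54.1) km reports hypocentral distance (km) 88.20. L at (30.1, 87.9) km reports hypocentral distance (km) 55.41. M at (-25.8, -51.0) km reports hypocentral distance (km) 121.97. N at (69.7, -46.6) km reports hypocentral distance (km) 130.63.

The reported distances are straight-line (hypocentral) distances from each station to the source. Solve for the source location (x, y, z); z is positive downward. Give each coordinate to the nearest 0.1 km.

Each station gives a sphere (x−x_i)² + (y−y_i)² + z² = d_i² (stations at z=0).
Subtracting the K sphere from L and M: z² cancels, leaving linear equations in x and y:
-106.8 x + 67.6 y = 3442.33
-218.6 x − 210.2 y = -13729.86
Solving: x ≈ 5.495, y ≈ 59.604 km (keep extra digits for the depth step; rounded: 5.5, 59.6).
Then from the K sphere: z² = 88.20² − (x − 83.5)² − (y − 54.1)² with x = 5.495, y = 59.604, so z ≈ 40.794 ≈ 40.8 km.

x ≈ 5.5 km, y ≈ 59.6 km, depth ≈ 40.8 km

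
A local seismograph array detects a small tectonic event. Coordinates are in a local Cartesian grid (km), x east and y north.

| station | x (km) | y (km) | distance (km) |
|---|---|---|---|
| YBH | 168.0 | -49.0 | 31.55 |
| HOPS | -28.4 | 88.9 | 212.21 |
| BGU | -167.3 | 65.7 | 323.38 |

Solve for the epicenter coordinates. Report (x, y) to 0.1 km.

Circle about each station: (x − 168.0)² + (y + 49.0)² = 31.55²; (x + 28.4)² + (y − 88.9)² = 212.21²; (x + 167.3)² + (y − 65.7)² = 323.38².
Subtracting the YBH equation from the HOPS and BGU equations removes the quadratic terms:
-392.8 x + 275.8 y = -65952.91
-670.6 x + 229.4 y = -101898.44
Solving the 2×2 system: x ≈ 136.8, y ≈ -44.3 km.

x ≈ 136.8 km, y ≈ -44.3 km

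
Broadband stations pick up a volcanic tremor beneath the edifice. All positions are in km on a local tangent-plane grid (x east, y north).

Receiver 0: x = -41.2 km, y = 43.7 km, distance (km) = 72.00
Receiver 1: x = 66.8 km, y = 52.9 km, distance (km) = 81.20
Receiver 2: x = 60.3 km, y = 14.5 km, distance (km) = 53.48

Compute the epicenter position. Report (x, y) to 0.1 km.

(10.9, -6.0)

Circle about each station: (x + 41.2)² + (y − 43.7)² = 72.00²; (x − 66.8)² + (y − 52.9)² = 81.20²; (x − 60.3)² + (y − 14.5)² = 53.48².
Subtracting the Receiver 0 equation from the Receiver 1 and Receiver 2 equations removes the quadratic terms:
216.0 x + 18.4 y = 2244.08
203.0 x − 58.4 y = 2563.10
Solving the 2×2 system: x ≈ 10.9, y ≈ -6.0 km.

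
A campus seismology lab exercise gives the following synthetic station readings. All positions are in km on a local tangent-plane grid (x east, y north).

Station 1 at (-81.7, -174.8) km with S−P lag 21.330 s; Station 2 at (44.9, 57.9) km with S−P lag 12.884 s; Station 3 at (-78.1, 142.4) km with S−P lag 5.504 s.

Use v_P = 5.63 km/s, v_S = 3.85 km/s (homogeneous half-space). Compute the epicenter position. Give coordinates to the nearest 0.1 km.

x ≈ -109.9 km, y ≈ 83.4 km

Distance from S−P lag: d = Δt · v_P v_S / (v_P − v_S) = Δt · (5.63·3.85)/(5.63−3.85) ≈ 12.1772·Δt.
So d_Station 1 = 259.74, d_Station 2 = 156.89, d_Station 3 = 67.02 km.
Circle about each station: (x + 81.7)² + (y + 174.8)² = 259.74²; (x − 44.9)² + (y − 57.9)² = 156.89²; (x + 78.1)² + (y − 142.4)² = 67.02².
Subtracting the Station 1 equation from the Station 2 and Station 3 equations removes the quadratic terms:
253.2 x + 465.4 y = 10988.89
7.2 x + 634.4 y = 52120.63
Solving the 2×2 system: x ≈ -109.9, y ≈ 83.4 km.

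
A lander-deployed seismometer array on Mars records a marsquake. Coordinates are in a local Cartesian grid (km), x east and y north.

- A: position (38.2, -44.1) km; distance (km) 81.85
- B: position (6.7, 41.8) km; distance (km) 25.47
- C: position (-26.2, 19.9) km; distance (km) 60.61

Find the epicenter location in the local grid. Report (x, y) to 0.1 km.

Circle about each station: (x − 38.2)² + (y + 44.1)² = 81.85²; (x − 6.7)² + (y − 41.8)² = 25.47²; (x + 26.2)² + (y − 19.9)² = 60.61².
Subtracting the A equation from the B and C equations removes the quadratic terms:
-63.0 x + 171.8 y = 4438.78
-128.8 x + 128.0 y = 704.25
Solving the 2×2 system: x ≈ 31.8, y ≈ 37.5 km.
Check against A (with the unrounded x, y): √((x − 38.2)²+(y + 44.1)²) = 81.85 ≈ 81.85 km. ✓

x ≈ 31.8 km, y ≈ 37.5 km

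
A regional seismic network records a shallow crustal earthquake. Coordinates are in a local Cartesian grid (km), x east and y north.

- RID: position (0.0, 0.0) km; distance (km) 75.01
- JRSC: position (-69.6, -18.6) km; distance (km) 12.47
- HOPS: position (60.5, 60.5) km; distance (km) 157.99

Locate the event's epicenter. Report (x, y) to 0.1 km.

Circle about each station: x² + y² = 75.01²; (x + 69.6)² + (y + 18.6)² = 12.47²; (x − 60.5)² + (y − 60.5)² = 157.99².
Subtracting the RID equation from the JRSC and HOPS equations removes the quadratic terms:
-139.2 x − 37.2 y = 10661.12
121.0 x + 121.0 y = -12013.84
Solving the 2×2 system: x ≈ -68.3, y ≈ -31.0 km.

(-68.3, -31.0)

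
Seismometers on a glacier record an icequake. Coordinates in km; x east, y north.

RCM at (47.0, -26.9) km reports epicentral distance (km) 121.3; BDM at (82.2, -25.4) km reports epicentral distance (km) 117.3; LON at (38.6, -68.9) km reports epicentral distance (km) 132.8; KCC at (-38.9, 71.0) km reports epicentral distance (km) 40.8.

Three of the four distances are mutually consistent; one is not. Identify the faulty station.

Solve using three stations at a time. Using BDM, LON, KCC (subtract circle equations pairwise → linear system) gives (x, y) ≈ (-0.2, 58.1).
Distances from that point to each station vs reported:
  RCM: calculated 97.2 vs reported 121.3 → residual 24.1 km
  BDM: calculated 117.3 vs reported 117.3 → residual 0.0 km
  LON: calculated 132.8 vs reported 132.8 → residual 0.0 km
  KCC: calculated 40.8 vs reported 40.8 → residual 0.0 km
BDM, LON, KCC are mutually consistent (residuals ≈ 0); RCM is off by 24.1 km.

RCM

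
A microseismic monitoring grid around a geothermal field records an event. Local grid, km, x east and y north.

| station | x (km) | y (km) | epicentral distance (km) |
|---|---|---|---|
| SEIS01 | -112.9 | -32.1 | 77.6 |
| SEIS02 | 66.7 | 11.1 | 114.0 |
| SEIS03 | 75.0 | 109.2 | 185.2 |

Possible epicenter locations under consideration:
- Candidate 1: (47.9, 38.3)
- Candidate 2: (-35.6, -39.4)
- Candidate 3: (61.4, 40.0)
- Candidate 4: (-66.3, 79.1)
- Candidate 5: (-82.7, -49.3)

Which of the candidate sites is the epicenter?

Candidate 2

For each candidate, compare |candidate − station| to the reported distance:
Candidate 1: residuals SEIS01 97.9, SEIS02 80.9, SEIS03 109.3 → max 109.3 km
Candidate 2: residuals SEIS01 0.0, SEIS02 0.1, SEIS03 0.0 → max 0.1 km
Candidate 3: residuals SEIS01 111.0, SEIS02 84.6, SEIS03 114.7 → max 114.7 km
Candidate 4: residuals SEIS01 43.0, SEIS02 35.4, SEIS03 40.7 → max 43.0 km
Candidate 5: residuals SEIS01 42.8, SEIS02 47.1, SEIS03 38.4 → max 47.1 km
Only Candidate 2 has all residuals ≈ 0.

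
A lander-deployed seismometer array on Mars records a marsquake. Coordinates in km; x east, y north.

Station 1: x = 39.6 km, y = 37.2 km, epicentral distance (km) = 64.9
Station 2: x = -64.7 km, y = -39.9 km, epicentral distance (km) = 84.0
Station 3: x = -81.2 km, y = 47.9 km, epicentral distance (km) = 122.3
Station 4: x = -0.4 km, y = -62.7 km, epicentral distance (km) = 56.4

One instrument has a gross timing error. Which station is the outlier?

Solve using three stations at a time. Using Station 1, Station 2, Station 3 (subtract circle equations pairwise → linear system) gives (x, y) ≈ (17.8, -23.9).
Distances from that point to each station vs reported:
  Station 1: calculated 64.9 vs reported 64.9 → residual 0.0 km
  Station 2: calculated 84.0 vs reported 84.0 → residual 0.0 km
  Station 3: calculated 122.3 vs reported 122.3 → residual 0.0 km
  Station 4: calculated 42.8 vs reported 56.4 → residual 13.6 km
Station 1, Station 2, Station 3 are mutually consistent (residuals ≈ 0); Station 4 is off by 13.6 km.

Station 4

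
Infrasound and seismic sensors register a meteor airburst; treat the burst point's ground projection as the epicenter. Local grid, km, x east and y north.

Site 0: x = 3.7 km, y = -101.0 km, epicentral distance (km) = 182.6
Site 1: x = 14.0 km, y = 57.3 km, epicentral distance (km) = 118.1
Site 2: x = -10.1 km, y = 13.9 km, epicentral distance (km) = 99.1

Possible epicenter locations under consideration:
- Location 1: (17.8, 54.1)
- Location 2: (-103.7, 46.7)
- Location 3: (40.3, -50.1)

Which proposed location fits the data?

For each candidate, compare |candidate − station| to the reported distance:
Location 1: residuals Site 0 26.9, Site 1 113.1, Site 2 50.2 → max 113.1 km
Location 2: residuals Site 0 0.0, Site 1 0.1, Site 2 0.1 → max 0.1 km
Location 3: residuals Site 0 119.9, Site 1 7.5, Site 2 17.6 → max 119.9 km
Only Location 2 has all residuals ≈ 0.

Location 2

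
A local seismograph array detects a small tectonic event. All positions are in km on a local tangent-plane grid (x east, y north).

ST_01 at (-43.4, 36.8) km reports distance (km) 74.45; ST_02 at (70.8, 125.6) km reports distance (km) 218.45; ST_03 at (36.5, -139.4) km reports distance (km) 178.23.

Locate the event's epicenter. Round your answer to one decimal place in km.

x ≈ -93.9 km, y ≈ -17.9 km

Circle about each station: (x + 43.4)² + (y − 36.8)² = 74.45²; (x − 70.8)² + (y − 125.6)² = 218.45²; (x − 36.5)² + (y + 139.4)² = 178.23².
Subtracting the ST_01 equation from the ST_02 and ST_03 equations removes the quadratic terms:
228.4 x + 177.6 y = -24627.40
159.8 x − 352.4 y = -8696.32
Solving the 2×2 system: x ≈ -93.9, y ≈ -17.9 km.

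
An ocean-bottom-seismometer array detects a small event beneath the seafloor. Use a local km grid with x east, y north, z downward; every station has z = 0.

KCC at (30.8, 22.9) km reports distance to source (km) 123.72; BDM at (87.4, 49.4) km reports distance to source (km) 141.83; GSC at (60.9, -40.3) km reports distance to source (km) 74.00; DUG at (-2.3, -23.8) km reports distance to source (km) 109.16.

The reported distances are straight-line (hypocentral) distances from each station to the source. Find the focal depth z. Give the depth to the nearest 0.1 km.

z ≈ 64.6 km

Each station gives a sphere (x−x_i)² + (y−y_i)² + z² = d_i² (stations at z=0).
Subtracting the KCC sphere from BDM and GSC: z² cancels, leaving linear equations in x and y:
113.2 x + 53.0 y = 3796.96
60.2 x − 126.4 y = 13690.49
Solving: x ≈ 68.891, y ≈ -75.500 km (keep extra digits for the depth step; rounded: 68.9, -75.5).
Then from the KCC sphere: z² = 123.72² − (x − 30.8)² − (y − 22.9)² with x = 68.891, y = -75.500, so z ≈ 64.600 ≈ 64.6 km.
Check against DUG (with the unrounded solution): distance 109.15 ≈ 109.16 km. ✓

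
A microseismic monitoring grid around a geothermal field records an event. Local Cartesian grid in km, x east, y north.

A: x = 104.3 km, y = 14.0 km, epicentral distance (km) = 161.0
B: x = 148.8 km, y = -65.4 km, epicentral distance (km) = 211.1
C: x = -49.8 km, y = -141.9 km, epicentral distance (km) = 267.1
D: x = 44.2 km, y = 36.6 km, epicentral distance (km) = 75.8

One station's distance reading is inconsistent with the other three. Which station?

Solve using three stations at a time. Using B, C, D (subtract circle equations pairwise → linear system) gives (x, y) ≈ (34.0, 111.7).
Distances from that point to each station vs reported:
  A: calculated 120.4 vs reported 161.0 → residual 40.6 km
  B: calculated 211.1 vs reported 211.1 → residual 0.0 km
  C: calculated 267.1 vs reported 267.1 → residual 0.0 km
  D: calculated 75.8 vs reported 75.8 → residual 0.0 km
B, C, D are mutually consistent (residuals ≈ 0); A is off by 40.6 km.

A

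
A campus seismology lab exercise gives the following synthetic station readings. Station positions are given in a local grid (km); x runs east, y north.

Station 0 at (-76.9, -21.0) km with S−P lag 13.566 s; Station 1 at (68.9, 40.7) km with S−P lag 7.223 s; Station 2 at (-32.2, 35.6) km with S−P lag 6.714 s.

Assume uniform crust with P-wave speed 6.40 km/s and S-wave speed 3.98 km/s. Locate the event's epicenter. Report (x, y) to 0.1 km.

Distance from S−P lag: d = Δt · v_P v_S / (v_P − v_S) = Δt · (6.40·3.98)/(6.40−3.98) ≈ 10.5256·Δt.
So d_Station 0 = 142.79, d_Station 1 = 76.03, d_Station 2 = 70.67 km.
Circle about each station: (x + 76.9)² + (y + 21.0)² = 142.79²; (x − 68.9)² + (y − 40.7)² = 76.03²; (x + 32.2)² + (y − 35.6)² = 70.67².
Subtracting pairs of circle equations eliminates x²+y² and gives linear equations (the radical axes):
291.6 x + 123.4 y = 14657.51
89.4 x + 113.2 y = 11344.33
Solving the 2×2 system: x ≈ 11.8, y ≈ 90.9 km.

(11.8, 90.9)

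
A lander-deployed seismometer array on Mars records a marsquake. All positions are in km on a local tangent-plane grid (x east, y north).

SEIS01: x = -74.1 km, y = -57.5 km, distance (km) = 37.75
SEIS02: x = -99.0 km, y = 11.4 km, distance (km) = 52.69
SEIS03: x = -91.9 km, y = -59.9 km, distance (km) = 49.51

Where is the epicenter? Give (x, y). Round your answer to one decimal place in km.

-59.0 km east, -22.9 km north

Circle about each station: (x + 74.1)² + (y + 57.5)² = 37.75²; (x + 99.0)² + (y − 11.4)² = 52.69²; (x + 91.9)² + (y + 59.9)² = 49.51².
Subtracting the SEIS01 equation from the SEIS02 and SEIS03 equations removes the quadratic terms:
-49.8 x + 137.8 y = -217.27
-35.6 x − 4.8 y = 2210.38
Solving the 2×2 system: x ≈ -59.0, y ≈ -22.9 km.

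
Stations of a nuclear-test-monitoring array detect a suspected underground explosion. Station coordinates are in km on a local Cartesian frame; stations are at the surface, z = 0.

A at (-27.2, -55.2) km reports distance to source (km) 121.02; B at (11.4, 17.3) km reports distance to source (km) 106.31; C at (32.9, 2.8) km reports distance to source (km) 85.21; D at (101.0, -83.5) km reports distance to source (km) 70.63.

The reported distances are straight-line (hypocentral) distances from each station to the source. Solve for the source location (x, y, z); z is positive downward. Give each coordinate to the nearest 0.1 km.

(80.4, -42.9, 54.0)

Each station gives a sphere (x−x_i)² + (y−y_i)² + z² = d_i² (stations at z=0).
Subtracting the A sphere from B and C: z² cancels, leaving linear equations in x and y:
77.2 x + 145.0 y = -13.61
120.2 x + 116.0 y = 4688.47
Solving: x ≈ 80.413, y ≈ -42.907 km (keep extra digits for the depth step; rounded: 80.4, -42.9).
Then from the A sphere: z² = 121.02² − (x + 27.2)² − (y + 55.2)² with x = 80.413, y = -42.907, so z ≈ 53.983 ≈ 54.0 km.
Check against D (with the unrounded solution): distance 70.61 ≈ 70.63 km. ✓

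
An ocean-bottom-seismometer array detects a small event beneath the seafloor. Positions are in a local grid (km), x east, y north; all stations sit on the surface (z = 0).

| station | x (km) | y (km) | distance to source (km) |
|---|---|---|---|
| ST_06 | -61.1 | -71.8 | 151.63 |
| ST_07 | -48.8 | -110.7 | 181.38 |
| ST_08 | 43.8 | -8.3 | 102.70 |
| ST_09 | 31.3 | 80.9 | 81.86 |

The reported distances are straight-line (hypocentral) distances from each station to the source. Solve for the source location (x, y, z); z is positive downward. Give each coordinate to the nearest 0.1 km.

x ≈ -5.0 km, y ≈ 51.9 km, depth ≈ 67.4 km

Each station gives a sphere (x−x_i)² + (y−y_i)² + z² = d_i² (stations at z=0).
Subtracting the ST_06 sphere from ST_07 and ST_08: z² cancels, leaving linear equations in x and y:
24.6 x − 77.8 y = -4159.57
209.8 x + 127.0 y = 5543.25
Solving: x ≈ -4.988, y ≈ 51.888 km (keep extra digits for the depth step; rounded: -5.0, 51.9).
Then from the ST_06 sphere: z² = 151.63² − (x + 61.1)² − (y + 71.8)² with x = -4.988, y = 51.888, so z ≈ 67.412 ≈ 67.4 km.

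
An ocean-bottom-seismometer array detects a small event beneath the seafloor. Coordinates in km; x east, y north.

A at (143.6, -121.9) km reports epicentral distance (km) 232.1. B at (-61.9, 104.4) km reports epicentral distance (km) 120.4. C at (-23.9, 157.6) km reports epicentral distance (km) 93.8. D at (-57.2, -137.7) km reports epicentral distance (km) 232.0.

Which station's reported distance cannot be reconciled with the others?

B

Solve using three stations at a time. Using A, C, D (subtract circle equations pairwise → linear system) gives (x, y) ≈ (26.7, 78.6).
Distances from that point to each station vs reported:
  A: calculated 232.1 vs reported 232.1 → residual 0.0 km
  B: calculated 92.3 vs reported 120.4 → residual 28.1 km
  C: calculated 93.8 vs reported 93.8 → residual 0.0 km
  D: calculated 232.0 vs reported 232.0 → residual 0.0 km
A, C, D are mutually consistent (residuals ≈ 0); B is off by 28.1 km.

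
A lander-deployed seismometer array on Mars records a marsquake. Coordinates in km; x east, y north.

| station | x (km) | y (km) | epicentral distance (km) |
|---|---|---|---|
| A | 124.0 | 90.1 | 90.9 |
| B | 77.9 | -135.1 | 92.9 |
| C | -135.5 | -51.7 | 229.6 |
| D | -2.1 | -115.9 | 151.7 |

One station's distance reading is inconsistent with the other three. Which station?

B

Solve using three stations at a time. Using A, C, D (subtract circle equations pairwise → linear system) gives (x, y) ≈ (86.4, 7.3).
Distances from that point to each station vs reported:
  A: calculated 90.9 vs reported 90.9 → residual 0.0 km
  B: calculated 142.7 vs reported 92.9 → residual 49.8 km
  C: calculated 229.6 vs reported 229.6 → residual 0.0 km
  D: calculated 151.7 vs reported 151.7 → residual 0.0 km
A, C, D are mutually consistent (residuals ≈ 0); B is off by 49.8 km.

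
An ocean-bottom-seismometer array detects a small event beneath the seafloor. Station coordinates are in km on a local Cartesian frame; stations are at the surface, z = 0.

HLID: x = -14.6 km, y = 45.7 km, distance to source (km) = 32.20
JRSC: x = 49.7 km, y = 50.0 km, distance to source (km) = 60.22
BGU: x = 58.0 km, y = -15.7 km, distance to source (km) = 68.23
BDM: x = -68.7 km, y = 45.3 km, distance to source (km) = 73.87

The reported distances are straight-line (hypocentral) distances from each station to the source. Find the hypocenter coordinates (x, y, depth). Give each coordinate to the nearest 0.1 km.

(-0.6, 18.1, 8.9)

Each station gives a sphere (x−x_i)² + (y−y_i)² + z² = d_i² (stations at z=0).
Subtracting the HLID sphere from JRSC and BGU: z² cancels, leaving linear equations in x and y:
128.6 x + 8.6 y = 78.83
145.2 x − 122.8 y = -2309.65
Solving: x ≈ -0.598, y ≈ 18.102 km (keep extra digits for the depth step; rounded: -0.6, 18.1).
Then from the HLID sphere: z² = 32.20² − (x + 14.6)² − (y − 45.7)² with x = -0.598, y = 18.102, so z ≈ 8.896 ≈ 8.9 km.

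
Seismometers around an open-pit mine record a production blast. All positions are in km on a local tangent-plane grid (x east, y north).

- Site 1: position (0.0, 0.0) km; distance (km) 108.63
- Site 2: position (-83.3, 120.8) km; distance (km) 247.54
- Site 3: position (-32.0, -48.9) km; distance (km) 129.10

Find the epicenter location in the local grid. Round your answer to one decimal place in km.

Circle about each station: x² + y² = 108.63²; (x + 83.3)² + (y − 120.8)² = 247.54²; (x + 32.0)² + (y + 48.9)² = 129.10².
Subtracting pairs of circle equations eliminates x²+y² and gives linear equations (the radical axes):
-166.6 x + 241.6 y = -27944.04
-64.0 x − 97.8 y = -1451.12
Solving the 2×2 system: x ≈ 97.1, y ≈ -48.7 km.

97.1 km east, -48.7 km north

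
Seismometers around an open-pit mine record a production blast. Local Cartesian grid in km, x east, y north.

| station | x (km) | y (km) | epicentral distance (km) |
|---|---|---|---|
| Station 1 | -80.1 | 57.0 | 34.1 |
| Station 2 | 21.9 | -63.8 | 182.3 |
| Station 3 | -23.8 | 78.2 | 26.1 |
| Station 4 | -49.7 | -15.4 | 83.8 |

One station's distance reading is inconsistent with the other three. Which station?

Station 2

Solve using three stations at a time. Using Station 1, Station 3, Station 4 (subtract circle equations pairwise → linear system) gives (x, y) ≈ (-48.0, 68.4).
Distances from that point to each station vs reported:
  Station 1: calculated 34.1 vs reported 34.1 → residual 0.0 km
  Station 2: calculated 149.5 vs reported 182.3 → residual 32.8 km
  Station 3: calculated 26.1 vs reported 26.1 → residual 0.0 km
  Station 4: calculated 83.8 vs reported 83.8 → residual 0.0 km
Station 1, Station 3, Station 4 are mutually consistent (residuals ≈ 0); Station 2 is off by 32.8 km.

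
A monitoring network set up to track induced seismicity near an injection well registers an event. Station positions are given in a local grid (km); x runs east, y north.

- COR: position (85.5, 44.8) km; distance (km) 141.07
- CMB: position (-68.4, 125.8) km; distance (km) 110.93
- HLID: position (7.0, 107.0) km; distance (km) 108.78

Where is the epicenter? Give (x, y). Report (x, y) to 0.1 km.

(-52.6, 16.0)

Circle about each station: (x − 85.5)² + (y − 44.8)² = 141.07²; (x + 68.4)² + (y − 125.8)² = 110.93²; (x − 7.0)² + (y − 107.0)² = 108.78².
Subtracting pairs of circle equations eliminates x²+y² and gives linear equations (the radical axes):
-307.8 x + 162.0 y = 18782.19
-157.0 x + 124.4 y = 10248.37
Solving the 2×2 system: x ≈ -52.6, y ≈ 16.0 km.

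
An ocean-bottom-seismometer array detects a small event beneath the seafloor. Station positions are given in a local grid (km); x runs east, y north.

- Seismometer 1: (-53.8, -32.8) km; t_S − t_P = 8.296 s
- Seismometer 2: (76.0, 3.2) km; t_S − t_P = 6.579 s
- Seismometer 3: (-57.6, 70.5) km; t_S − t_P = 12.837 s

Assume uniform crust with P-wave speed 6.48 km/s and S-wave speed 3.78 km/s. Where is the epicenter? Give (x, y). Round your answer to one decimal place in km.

Distance from S−P lag: d = Δt · v_P v_S / (v_P − v_S) = Δt · (6.48·3.78)/(6.48−3.78) ≈ 9.0720·Δt.
So d_Seismometer 1 = 75.26, d_Seismometer 2 = 59.68, d_Seismometer 3 = 116.46 km.
Circle about each station: (x + 53.8)² + (y + 32.8)² = 75.26²; (x − 76.0)² + (y − 3.2)² = 59.68²; (x + 57.6)² + (y − 70.5)² = 116.46².
Subtracting pairs of circle equations eliminates x²+y² and gives linear equations (the radical axes):
259.6 x + 72.0 y = 3918.33
-7.6 x + 206.6 y = -3581.13
Solving the 2×2 system: x ≈ 19.7, y ≈ -16.6 km.
Check against Seismometer 1 (with the unrounded x, y): √((x + 53.8)²+(y + 32.8)²) = 75.26 ≈ 75.26 km. ✓

(19.7, -16.6)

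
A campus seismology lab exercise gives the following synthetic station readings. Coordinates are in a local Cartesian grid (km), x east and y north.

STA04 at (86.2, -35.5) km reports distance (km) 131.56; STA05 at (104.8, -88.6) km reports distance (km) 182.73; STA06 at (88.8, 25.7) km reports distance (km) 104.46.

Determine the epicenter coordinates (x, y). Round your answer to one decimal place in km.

(-12.4, 51.6)

Circle about each station: (x − 86.2)² + (y + 35.5)² = 131.56²; (x − 104.8)² + (y + 88.6)² = 182.73²; (x − 88.8)² + (y − 25.7)² = 104.46².
Subtracting pairs of circle equations eliminates x²+y² and gives linear equations (the radical axes):
37.2 x − 106.2 y = -5939.91
5.2 x + 122.4 y = 6251.38
Solving the 2×2 system: x ≈ -12.4, y ≈ 51.6 km.
Check against STA04 (with the unrounded x, y): √((x − 86.2)²+(y + 35.5)²) = 131.54 ≈ 131.56 km. ✓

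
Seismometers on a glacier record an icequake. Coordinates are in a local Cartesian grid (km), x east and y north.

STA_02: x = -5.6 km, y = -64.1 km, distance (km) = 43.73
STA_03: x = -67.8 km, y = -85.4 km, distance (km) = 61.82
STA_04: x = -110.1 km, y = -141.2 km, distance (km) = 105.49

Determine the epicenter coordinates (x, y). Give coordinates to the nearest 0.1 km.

x ≈ -10.1 km, y ≈ -107.6 km

Circle about each station: (x + 5.6)² + (y + 64.1)² = 43.73²; (x + 67.8)² + (y + 85.4)² = 61.82²; (x + 110.1)² + (y + 141.2)² = 105.49².
Subtracting pairs of circle equations eliminates x²+y² and gives linear equations (the radical axes):
-124.4 x − 42.6 y = 5840.43
-209.0 x − 154.2 y = 18703.45
Solving the 2×2 system: x ≈ -10.1, y ≈ -107.6 km.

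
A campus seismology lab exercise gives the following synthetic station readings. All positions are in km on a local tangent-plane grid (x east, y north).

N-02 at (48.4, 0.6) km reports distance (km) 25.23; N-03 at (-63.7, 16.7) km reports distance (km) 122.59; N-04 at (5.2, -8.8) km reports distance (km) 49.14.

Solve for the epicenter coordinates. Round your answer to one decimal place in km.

Circle about each station: (x − 48.4)² + (y − 0.6)² = 25.23²; (x + 63.7)² + (y − 16.7)² = 122.59²; (x − 5.2)² + (y + 8.8)² = 49.14².
Subtracting pairs of circle equations eliminates x²+y² and gives linear equations (the radical axes):
-224.2 x + 32.2 y = -12398.10
-86.4 x − 18.8 y = -4016.63
Solving the 2×2 system: x ≈ 51.8, y ≈ -24.4 km.

51.8 km east, -24.4 km north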